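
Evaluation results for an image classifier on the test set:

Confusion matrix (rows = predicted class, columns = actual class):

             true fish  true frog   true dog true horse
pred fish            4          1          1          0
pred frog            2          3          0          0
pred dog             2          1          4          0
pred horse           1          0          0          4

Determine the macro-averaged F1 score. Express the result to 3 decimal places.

0.672

Per-class F1 score (2·TP/(2·TP+FP+FN)):
  fish: TP=4, FP=1+1+0=2, FN=2+2+1=5 → 8/15 = 0.5333
  frog: TP=3, FP=2+0+0=2, FN=1+1+0=2 → 6/10 = 0.6000
  dog: TP=4, FP=2+1+0=3, FN=1+0+0=1 → 8/12 = 0.6667
  horse: TP=4, FP=1+0+0=1, FN=0+0+0=0 → 8/9 = 0.8889
Macro-F1 score = mean = (0.5333 + 0.6000 + 0.6667 + 0.8889) / 4 = 0.672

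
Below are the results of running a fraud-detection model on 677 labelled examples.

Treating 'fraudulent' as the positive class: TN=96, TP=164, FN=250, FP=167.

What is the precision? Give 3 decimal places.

Precision = TP/(TP+FP) = 164/(164+167) = 164/331 = 0.495

0.495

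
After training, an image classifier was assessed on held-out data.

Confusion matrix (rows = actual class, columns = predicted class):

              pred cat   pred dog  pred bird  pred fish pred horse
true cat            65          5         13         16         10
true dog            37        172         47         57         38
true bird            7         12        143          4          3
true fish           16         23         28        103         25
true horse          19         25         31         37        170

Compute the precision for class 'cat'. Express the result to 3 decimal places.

Treat 'cat' as positive and all other classes as negative.
precision = TP/(TP+FP).
cat: TP=65, FP=37+7+16+19=79 → 65/144 = 0.4514

0.451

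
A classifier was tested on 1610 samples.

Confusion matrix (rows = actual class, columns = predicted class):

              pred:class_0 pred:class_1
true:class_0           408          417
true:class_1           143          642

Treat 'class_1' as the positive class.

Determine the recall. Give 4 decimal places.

Recall = TP/(TP+FN) = 642/(642+143) = 642/785 = 0.8178

0.8178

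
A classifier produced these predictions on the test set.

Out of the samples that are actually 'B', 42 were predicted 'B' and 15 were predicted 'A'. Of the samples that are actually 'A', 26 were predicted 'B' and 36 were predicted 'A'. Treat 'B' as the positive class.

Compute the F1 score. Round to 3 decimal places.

0.672

Precision = TP/(TP+FP) = 42/68 = 0.6176
Recall = TP/(TP+FN) = 42/57 = 0.7368
F1 = 2·TP/(2·TP+FP+FN) = 84/125 = 0.672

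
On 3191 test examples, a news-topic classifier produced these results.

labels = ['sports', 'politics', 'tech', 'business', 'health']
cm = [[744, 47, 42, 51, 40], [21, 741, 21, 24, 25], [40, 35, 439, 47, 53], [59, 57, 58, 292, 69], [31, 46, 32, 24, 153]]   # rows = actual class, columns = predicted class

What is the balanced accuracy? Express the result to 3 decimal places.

Balanced accuracy = mean of per-class recall.
  sports: recall = 744/924 = 0.8052
  politics: recall = 741/832 = 0.8906
  tech: recall = 439/614 = 0.7150
  business: recall = 292/535 = 0.5458
  health: recall = 153/286 = 0.5350
Mean = (0.8052 + 0.8906 + 0.7150 + 0.5458 + 0.5350) / 5 = 0.698

0.698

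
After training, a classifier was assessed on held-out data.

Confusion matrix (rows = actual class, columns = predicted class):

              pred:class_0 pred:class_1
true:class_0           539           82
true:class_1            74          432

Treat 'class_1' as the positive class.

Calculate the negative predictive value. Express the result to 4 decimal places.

NPV = TN/(TN+FN) = 539/(539+74) = 0.8793

0.8793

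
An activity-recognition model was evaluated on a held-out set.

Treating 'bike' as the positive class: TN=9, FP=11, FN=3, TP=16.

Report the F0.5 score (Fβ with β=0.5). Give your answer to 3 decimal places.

Fβ = (1+β²)·TP / ((1+β²)·TP + β²·FN + FP), with β²=1/4
= 1.25·16 / (1.25·16 + 0.25·3 + 11) = 0.630

0.630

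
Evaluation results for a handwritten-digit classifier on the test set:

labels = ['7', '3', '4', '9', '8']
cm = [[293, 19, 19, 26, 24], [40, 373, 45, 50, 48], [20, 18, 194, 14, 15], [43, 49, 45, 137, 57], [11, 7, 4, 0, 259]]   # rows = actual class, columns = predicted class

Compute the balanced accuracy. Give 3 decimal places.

Balanced accuracy = mean of per-class recall.
  7: recall = 293/381 = 0.7690
  3: recall = 373/556 = 0.6709
  4: recall = 194/261 = 0.7433
  9: recall = 137/331 = 0.4139
  8: recall = 259/281 = 0.9217
Mean = (0.7690 + 0.6709 + 0.7433 + 0.4139 + 0.9217) / 5 = 0.704

0.704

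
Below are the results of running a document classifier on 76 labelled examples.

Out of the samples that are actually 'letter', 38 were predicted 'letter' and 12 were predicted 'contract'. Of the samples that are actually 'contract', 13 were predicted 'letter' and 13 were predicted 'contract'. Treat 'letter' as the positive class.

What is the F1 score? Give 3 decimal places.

Precision = TP/(TP+FP) = 38/51 = 0.7451
Recall = TP/(TP+FN) = 38/50 = 0.7600
F1 = 2·TP/(2·TP+FP+FN) = 76/101 = 0.752

0.752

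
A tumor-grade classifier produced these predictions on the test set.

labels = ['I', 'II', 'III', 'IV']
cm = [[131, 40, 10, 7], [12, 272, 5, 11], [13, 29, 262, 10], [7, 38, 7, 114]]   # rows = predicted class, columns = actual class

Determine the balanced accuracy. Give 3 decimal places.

Balanced accuracy = mean of per-class recall.
  I: recall = 131/163 = 0.8037
  II: recall = 272/379 = 0.7177
  III: recall = 262/284 = 0.9225
  IV: recall = 114/142 = 0.8028
Mean = (0.8037 + 0.7177 + 0.9225 + 0.8028) / 4 = 0.812

0.812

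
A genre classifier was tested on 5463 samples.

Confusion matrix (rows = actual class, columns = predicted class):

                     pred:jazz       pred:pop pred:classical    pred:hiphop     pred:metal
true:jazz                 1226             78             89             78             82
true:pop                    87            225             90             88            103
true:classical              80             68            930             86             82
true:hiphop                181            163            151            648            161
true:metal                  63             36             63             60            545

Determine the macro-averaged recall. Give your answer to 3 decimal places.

0.625

Per-class recall (TP/(TP+FN)):
  jazz: TP=1226, FN=78+89+78+82=327 → 1226/1553 = 0.7894
  pop: TP=225, FN=87+90+88+103=368 → 225/593 = 0.3794
  classical: TP=930, FN=80+68+86+82=316 → 930/1246 = 0.7464
  hiphop: TP=648, FN=181+163+151+161=656 → 648/1304 = 0.4969
  metal: TP=545, FN=63+36+63+60=222 → 545/767 = 0.7106
Macro-recall = mean = (0.7894 + 0.3794 + 0.7464 + 0.4969 + 0.7106) / 5 = 0.625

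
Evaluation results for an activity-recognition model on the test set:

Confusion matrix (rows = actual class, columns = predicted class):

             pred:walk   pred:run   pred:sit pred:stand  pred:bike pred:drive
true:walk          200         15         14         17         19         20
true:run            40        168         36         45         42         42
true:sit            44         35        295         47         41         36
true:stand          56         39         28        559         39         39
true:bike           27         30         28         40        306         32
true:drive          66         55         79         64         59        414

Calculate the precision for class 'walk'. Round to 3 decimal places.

precision = TP/(TP+FP).
walk: TP=200, FP=40+44+56+27+66=233 → 200/433 = 0.4619

0.462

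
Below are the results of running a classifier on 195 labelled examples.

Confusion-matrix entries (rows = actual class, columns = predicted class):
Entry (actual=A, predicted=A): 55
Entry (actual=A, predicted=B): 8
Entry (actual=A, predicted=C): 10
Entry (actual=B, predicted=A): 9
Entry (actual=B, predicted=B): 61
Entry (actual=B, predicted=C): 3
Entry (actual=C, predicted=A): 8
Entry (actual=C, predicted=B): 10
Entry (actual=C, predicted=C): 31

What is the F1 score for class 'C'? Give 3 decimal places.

0.667

Treat 'C' as positive and all other classes as negative.
F1 score = 2·TP/(2·TP+FP+FN).
C: TP=31, FP=10+3=13, FN=8+10=18 → 62/93 = 0.6667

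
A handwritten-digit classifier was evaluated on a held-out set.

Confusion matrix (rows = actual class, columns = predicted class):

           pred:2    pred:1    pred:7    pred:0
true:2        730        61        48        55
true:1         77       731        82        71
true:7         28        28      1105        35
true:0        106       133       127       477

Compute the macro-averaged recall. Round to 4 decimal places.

0.7667

Per-class recall (TP/(TP+FN)):
  2: TP=730, FN=61+48+55=164 → 730/894 = 0.81655
  1: TP=731, FN=77+82+71=230 → 731/961 = 0.76067
  7: TP=1105, FN=28+28+35=91 → 1105/1196 = 0.92391
  0: TP=477, FN=106+133+127=366 → 477/843 = 0.56584
Macro-recall = mean = (0.81655 + 0.76067 + 0.92391 + 0.56584) / 4 = 0.7667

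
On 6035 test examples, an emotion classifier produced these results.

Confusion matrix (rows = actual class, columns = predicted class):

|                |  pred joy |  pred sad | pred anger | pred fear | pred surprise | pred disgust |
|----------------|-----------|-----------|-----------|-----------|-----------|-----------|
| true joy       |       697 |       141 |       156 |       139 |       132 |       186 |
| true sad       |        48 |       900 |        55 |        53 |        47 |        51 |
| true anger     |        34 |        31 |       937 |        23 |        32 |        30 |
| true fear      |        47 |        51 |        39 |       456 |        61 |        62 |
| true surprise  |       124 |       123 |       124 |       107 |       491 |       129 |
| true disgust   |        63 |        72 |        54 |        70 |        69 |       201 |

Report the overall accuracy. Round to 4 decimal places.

0.6101

Accuracy = trace / total = (697+900+937+456+491+201=3682) / 6035 = 3682/6035 = 0.6101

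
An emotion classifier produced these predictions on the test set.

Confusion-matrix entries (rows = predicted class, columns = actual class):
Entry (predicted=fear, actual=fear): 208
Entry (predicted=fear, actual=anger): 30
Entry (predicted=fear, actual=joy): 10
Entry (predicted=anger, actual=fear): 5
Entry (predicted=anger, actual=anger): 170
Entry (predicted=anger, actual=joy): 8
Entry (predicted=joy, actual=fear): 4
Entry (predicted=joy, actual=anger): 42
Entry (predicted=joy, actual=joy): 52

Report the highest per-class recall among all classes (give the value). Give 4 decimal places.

0.9585

Per-class recall (TP/(TP+FN)):
  fear: TP=208, FN=5+4=9 → 208/217 = 0.95853
  anger: TP=170, FN=30+42=72 → 170/242 = 0.70248
  joy: TP=52, FN=10+8=18 → 52/70 = 0.74286
Highest is class 'fear' with recall = 0.9585.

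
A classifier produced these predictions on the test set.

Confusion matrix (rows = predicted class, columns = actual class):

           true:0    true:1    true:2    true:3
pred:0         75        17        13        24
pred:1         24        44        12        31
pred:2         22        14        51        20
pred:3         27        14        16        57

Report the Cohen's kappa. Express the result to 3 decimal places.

0.320

Observed agreement pₒ = trace/N = 227/461 = 0.4924
Expected agreement pₑ = Σ (rowᵢ·colᵢ)/N² = (148·129 + 89·111 + 92·107 + 132·114)/461² = 0.2534
κ = (pₒ − pₑ)/(1 − pₑ) = (0.4924 − 0.2534)/(1 − 0.2534) = 0.320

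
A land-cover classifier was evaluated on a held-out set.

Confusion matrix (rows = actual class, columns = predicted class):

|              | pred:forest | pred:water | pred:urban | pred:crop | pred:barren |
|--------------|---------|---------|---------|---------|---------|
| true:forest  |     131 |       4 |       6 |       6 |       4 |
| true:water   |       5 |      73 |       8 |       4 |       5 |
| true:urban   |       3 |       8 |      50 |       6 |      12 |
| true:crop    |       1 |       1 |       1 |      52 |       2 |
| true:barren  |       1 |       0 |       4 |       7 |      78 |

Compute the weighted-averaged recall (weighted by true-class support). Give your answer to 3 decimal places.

Per-class recall (TP/(TP+FN)):
  forest: TP=131, FN=4+6+6+4=20 → 131/151 = 0.8675
  water: TP=73, FN=5+8+4+5=22 → 73/95 = 0.7684
  urban: TP=50, FN=3+8+6+12=29 → 50/79 = 0.6329
  crop: TP=52, FN=1+1+1+2=5 → 52/57 = 0.9123
  barren: TP=78, FN=1+0+4+7=12 → 78/90 = 0.8667
Weighted-recall = Σ (supportᵢ/N)·recallᵢ with N=472: (151/472)·0.8675 + (95/472)·0.7684 + (79/472)·0.6329 + (57/472)·0.9123 + (90/472)·0.8667 = 0.814

0.814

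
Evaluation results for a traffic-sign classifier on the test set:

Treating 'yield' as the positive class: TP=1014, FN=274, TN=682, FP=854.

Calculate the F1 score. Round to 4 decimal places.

Precision = TP/(TP+FP) = 1014/1868 = 0.5428
Recall = TP/(TP+FN) = 1014/1288 = 0.7873
F1 = 2·TP/(2·TP+FP+FN) = 2028/3156 = 0.6426

0.6426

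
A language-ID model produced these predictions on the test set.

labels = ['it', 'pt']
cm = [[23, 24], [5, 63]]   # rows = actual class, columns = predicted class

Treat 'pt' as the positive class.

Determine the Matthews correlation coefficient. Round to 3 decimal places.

0.476

MCC = (TP·TN − FP·FN) / √((TP+FP)(TP+FN)(TN+FP)(TN+FN))
Numerator = 63·23 − 24·5 = 1329
Denominator = √(87·68·47·28) = √7785456 = 2790.2430
MCC = 1329 / 2790.2430 = 0.476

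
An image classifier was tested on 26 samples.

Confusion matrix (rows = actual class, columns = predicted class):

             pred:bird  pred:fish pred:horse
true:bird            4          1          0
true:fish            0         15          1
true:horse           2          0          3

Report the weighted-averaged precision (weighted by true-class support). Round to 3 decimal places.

0.849

Per-class precision (TP/(TP+FP)):
  bird: TP=4, FP=0+2=2 → 4/6 = 0.6667
  fish: TP=15, FP=1+0=1 → 15/16 = 0.9375
  horse: TP=3, FP=0+1=1 → 3/4 = 0.7500
Weighted-precision = Σ (supportᵢ/N)·precisionᵢ with N=26: (5/26)·0.6667 + (16/26)·0.9375 + (5/26)·0.7500 = 0.849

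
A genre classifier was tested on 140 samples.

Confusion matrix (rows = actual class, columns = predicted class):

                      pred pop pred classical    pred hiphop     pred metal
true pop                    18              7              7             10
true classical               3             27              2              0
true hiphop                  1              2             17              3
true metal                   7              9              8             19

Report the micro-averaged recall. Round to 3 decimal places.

Micro-averaging pools counts across classes: ΣTP=81, ΣFP=59, ΣFN=59.
Micro-recall = TP/(TP+FN) on pooled counts = 0.579 (equals overall accuracy in single-label multiclass).

0.579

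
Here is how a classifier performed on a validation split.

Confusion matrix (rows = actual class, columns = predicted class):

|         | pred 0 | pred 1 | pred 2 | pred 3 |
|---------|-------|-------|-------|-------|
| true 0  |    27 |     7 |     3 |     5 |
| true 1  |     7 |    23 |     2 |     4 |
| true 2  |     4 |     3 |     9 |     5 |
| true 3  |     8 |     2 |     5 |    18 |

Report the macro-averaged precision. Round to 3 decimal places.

0.570

Per-class precision (TP/(TP+FP)):
  0: TP=27, FP=7+4+8=19 → 27/46 = 0.5870
  1: TP=23, FP=7+3+2=12 → 23/35 = 0.6571
  2: TP=9, FP=3+2+5=10 → 9/19 = 0.4737
  3: TP=18, FP=5+4+5=14 → 18/32 = 0.5625
Macro-precision = mean = (0.5870 + 0.6571 + 0.4737 + 0.5625) / 4 = 0.570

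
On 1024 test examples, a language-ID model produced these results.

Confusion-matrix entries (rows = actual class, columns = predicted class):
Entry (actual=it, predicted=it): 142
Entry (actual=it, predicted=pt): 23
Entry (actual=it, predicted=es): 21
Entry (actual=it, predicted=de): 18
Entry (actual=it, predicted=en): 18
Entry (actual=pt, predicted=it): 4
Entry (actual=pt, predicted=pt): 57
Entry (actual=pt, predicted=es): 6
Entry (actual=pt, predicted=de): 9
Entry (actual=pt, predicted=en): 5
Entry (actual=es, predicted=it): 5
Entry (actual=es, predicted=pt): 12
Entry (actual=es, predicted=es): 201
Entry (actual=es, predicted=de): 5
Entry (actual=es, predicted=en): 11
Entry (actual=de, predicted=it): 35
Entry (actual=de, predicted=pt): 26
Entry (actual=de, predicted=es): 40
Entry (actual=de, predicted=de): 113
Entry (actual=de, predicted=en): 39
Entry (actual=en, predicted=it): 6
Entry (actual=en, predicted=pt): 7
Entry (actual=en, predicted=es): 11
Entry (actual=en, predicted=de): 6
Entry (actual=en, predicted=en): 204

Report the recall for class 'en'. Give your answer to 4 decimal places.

0.8718

Treat 'en' as positive and all other classes as negative.
recall = TP/(TP+FN).
en: TP=204, FN=6+7+11+6=30 → 204/234 = 0.87179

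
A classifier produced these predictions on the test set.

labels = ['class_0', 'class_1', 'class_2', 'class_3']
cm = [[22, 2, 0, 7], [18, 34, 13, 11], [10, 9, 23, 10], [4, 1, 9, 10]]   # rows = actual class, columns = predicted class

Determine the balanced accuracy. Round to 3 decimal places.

Balanced accuracy = mean of per-class recall.
  class_0: recall = 22/31 = 0.7097
  class_1: recall = 34/76 = 0.4474
  class_2: recall = 23/52 = 0.4423
  class_3: recall = 10/24 = 0.4167
Mean = (0.7097 + 0.4474 + 0.4423 + 0.4167) / 4 = 0.504

0.504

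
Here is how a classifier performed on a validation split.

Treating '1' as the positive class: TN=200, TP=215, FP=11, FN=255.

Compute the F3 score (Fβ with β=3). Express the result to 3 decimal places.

0.482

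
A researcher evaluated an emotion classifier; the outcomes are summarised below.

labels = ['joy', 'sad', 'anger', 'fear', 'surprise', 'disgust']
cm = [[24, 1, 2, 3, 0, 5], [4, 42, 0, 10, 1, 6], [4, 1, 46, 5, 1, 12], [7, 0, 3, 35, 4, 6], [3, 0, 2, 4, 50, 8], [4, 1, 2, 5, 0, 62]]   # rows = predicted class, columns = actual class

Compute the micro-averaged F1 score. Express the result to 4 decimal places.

0.7135

Micro-averaging pools counts across classes: ΣTP=259, ΣFP=104, ΣFN=104.
Micro-F1 score = 2·TP/(2·TP+FP+FN) on pooled counts = 0.7135 (equals overall accuracy in single-label multiclass).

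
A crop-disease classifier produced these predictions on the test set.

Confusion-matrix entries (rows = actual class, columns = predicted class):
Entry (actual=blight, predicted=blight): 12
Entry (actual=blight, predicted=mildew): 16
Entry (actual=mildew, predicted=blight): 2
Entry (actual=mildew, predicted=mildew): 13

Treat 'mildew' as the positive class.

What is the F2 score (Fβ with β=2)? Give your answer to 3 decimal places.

0.730

Fβ = (1+β²)·TP / ((1+β²)·TP + β²·FN + FP), with β²=4
= 5·13 / (5·13 + 4·2 + 16) = 0.730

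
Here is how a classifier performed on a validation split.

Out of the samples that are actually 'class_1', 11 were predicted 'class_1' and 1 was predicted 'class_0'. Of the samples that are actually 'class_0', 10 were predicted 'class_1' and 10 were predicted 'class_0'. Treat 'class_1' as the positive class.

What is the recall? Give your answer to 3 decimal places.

Recall = TP/(TP+FN) = 11/(11+1) = 11/12 = 0.917

0.917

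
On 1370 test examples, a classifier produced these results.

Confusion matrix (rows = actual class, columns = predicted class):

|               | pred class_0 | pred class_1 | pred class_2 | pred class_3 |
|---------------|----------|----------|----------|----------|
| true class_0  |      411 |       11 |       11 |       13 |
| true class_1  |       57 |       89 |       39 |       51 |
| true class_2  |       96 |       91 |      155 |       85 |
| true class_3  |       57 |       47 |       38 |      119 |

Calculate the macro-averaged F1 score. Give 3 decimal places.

Per-class F1 score (2·TP/(2·TP+FP+FN)):
  class_0: TP=411, FP=57+96+57=210, FN=11+11+13=35 → 822/1067 = 0.7704
  class_1: TP=89, FP=11+91+47=149, FN=57+39+51=147 → 178/474 = 0.3755
  class_2: TP=155, FP=11+39+38=88, FN=96+91+85=272 → 310/670 = 0.4627
  class_3: TP=119, FP=13+51+85=149, FN=57+47+38=142 → 238/529 = 0.4499
Macro-F1 score = mean = (0.7704 + 0.3755 + 0.4627 + 0.4499) / 4 = 0.515

0.515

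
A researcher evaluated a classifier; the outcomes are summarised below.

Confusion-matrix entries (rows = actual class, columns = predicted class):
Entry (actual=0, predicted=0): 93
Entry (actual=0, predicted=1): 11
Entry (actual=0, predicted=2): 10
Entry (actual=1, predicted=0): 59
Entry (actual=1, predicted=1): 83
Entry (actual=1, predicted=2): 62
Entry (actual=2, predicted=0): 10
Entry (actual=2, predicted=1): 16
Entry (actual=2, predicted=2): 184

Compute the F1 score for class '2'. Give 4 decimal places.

0.7897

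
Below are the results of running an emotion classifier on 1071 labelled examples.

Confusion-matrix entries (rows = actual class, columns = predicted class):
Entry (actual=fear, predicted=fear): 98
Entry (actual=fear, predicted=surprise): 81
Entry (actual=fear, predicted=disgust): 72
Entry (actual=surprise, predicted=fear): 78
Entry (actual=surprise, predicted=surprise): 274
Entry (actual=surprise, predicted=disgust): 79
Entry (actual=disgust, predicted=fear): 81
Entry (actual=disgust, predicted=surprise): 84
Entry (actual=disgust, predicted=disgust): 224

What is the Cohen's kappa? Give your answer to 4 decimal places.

0.3194

Observed agreement pₒ = trace/N = 596/1071 = 0.55649
Expected agreement pₑ = Σ (rowᵢ·colᵢ)/N² = (251·257 + 431·439 + 389·375)/1071² = 0.34837
κ = (pₒ − pₑ)/(1 − pₑ) = (0.55649 − 0.34837)/(1 − 0.34837) = 0.3194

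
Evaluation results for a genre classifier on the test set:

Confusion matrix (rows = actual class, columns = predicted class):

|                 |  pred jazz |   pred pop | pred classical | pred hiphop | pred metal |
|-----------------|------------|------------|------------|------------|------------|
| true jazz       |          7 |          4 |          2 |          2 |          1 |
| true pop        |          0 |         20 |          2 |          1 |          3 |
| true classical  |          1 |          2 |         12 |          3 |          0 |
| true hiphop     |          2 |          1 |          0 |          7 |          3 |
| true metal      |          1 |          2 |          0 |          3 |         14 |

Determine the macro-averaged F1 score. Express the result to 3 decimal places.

0.623

Per-class F1 score (2·TP/(2·TP+FP+FN)):
  jazz: TP=7, FP=0+1+2+1=4, FN=4+2+2+1=9 → 14/27 = 0.5185
  pop: TP=20, FP=4+2+1+2=9, FN=0+2+1+3=6 → 40/55 = 0.7273
  classical: TP=12, FP=2+2+0+0=4, FN=1+2+3+0=6 → 24/34 = 0.7059
  hiphop: TP=7, FP=2+1+3+3=9, FN=2+1+0+3=6 → 14/29 = 0.4828
  metal: TP=14, FP=1+3+0+3=7, FN=1+2+0+3=6 → 28/41 = 0.6829
Macro-F1 score = mean = (0.5185 + 0.7273 + 0.7059 + 0.4828 + 0.6829) / 5 = 0.623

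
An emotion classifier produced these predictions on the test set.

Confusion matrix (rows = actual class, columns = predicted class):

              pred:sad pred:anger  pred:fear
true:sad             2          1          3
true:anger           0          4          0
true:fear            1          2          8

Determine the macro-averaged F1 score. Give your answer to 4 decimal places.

Per-class F1 score (2·TP/(2·TP+FP+FN)):
  sad: TP=2, FP=0+1=1, FN=1+3=4 → 4/9 = 0.44444
  anger: TP=4, FP=1+2=3, FN=0+0=0 → 8/11 = 0.72727
  fear: TP=8, FP=3+0=3, FN=1+2=3 → 16/22 = 0.72727
Macro-F1 score = mean = (0.44444 + 0.72727 + 0.72727) / 3 = 0.6330

0.6330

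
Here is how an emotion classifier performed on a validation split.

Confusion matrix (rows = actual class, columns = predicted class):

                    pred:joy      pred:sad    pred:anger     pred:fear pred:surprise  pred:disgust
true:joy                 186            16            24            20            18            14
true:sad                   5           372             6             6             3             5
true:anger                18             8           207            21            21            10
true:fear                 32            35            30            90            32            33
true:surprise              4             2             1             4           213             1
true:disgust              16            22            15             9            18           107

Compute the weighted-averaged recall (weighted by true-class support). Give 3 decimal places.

Per-class recall (TP/(TP+FN)):
  joy: TP=186, FN=16+24+20+18+14=92 → 186/278 = 0.6691
  sad: TP=372, FN=5+6+6+3+5=25 → 372/397 = 0.9370
  anger: TP=207, FN=18+8+21+21+10=78 → 207/285 = 0.7263
  fear: TP=90, FN=32+35+30+32+33=162 → 90/252 = 0.3571
  surprise: TP=213, FN=4+2+1+4+1=12 → 213/225 = 0.9467
  disgust: TP=107, FN=16+22+15+9+18=80 → 107/187 = 0.5722
Weighted-recall = Σ (supportᵢ/N)·recallᵢ with N=1624: (278/1624)·0.6691 + (397/1624)·0.9370 + (285/1624)·0.7263 + (252/1624)·0.3571 + (225/1624)·0.9467 + (187/1624)·0.5722 = 0.724

0.724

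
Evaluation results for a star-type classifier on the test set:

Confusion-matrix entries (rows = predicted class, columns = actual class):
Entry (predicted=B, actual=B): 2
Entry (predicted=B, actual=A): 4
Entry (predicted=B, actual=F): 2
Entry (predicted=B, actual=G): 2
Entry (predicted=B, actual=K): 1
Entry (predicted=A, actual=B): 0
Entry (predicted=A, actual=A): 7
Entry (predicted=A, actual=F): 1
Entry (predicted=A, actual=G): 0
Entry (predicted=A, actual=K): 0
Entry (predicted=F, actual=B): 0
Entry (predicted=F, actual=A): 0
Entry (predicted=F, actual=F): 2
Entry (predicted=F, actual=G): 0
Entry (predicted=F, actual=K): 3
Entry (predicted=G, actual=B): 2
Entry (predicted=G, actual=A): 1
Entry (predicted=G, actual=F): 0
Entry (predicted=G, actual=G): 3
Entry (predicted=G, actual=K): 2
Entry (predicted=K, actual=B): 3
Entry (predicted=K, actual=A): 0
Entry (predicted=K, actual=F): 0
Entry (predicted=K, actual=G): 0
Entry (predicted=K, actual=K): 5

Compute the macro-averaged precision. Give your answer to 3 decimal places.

Per-class precision (TP/(TP+FP)):
  B: TP=2, FP=4+2+2+1=9 → 2/11 = 0.1818
  A: TP=7, FP=0+1+0+0=1 → 7/8 = 0.8750
  F: TP=2, FP=0+0+0+3=3 → 2/5 = 0.4000
  G: TP=3, FP=2+1+0+2=5 → 3/8 = 0.3750
  K: TP=5, FP=3+0+0+0=3 → 5/8 = 0.6250
Macro-precision = mean = (0.1818 + 0.8750 + 0.4000 + 0.3750 + 0.6250) / 5 = 0.491

0.491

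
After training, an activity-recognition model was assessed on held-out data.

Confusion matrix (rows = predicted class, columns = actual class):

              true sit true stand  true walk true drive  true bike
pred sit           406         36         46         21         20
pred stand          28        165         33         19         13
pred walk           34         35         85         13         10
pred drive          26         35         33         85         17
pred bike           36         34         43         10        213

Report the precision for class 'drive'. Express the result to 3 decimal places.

0.434

Take TP from the diagonal, FP from the rest of the 'drive' prediction marginal, FN from the rest of the 'drive' actual marginal.
precision = TP/(TP+FP).
drive: TP=85, FP=26+35+33+17=111 → 85/196 = 0.4337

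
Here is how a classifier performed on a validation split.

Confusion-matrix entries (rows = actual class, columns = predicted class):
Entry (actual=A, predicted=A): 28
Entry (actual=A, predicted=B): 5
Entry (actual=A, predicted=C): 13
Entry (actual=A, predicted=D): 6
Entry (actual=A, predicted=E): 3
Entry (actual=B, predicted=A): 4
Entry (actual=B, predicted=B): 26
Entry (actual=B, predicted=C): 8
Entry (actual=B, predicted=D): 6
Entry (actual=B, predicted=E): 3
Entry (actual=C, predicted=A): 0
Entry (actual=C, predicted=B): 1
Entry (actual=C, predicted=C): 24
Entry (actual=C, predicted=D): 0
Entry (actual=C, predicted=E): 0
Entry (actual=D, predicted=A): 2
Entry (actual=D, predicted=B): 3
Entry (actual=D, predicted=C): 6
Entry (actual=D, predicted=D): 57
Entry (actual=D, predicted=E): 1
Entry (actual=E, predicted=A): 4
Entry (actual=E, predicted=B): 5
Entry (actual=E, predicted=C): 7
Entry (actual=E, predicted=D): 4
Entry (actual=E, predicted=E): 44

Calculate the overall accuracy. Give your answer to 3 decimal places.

0.688

Accuracy = trace / total = (28+26+24+57+44=179) / 260 = 179/260 = 0.688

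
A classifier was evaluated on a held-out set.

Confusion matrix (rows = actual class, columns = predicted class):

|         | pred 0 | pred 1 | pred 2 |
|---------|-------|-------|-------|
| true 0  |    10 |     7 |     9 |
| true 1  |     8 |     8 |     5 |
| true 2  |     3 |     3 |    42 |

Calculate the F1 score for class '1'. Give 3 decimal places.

0.410

F1 score = 2·TP/(2·TP+FP+FN).
1: TP=8, FP=7+3=10, FN=8+5=13 → 16/39 = 0.4103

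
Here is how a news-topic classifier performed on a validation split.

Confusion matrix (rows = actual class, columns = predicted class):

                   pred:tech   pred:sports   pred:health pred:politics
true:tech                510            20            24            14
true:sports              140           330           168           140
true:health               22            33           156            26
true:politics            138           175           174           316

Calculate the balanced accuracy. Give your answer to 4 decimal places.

0.5935

Balanced accuracy = mean of per-class recall.
  tech: recall = 510/568 = 0.89789
  sports: recall = 330/778 = 0.42416
  health: recall = 156/237 = 0.65823
  politics: recall = 316/803 = 0.39352
Mean = (0.89789 + 0.42416 + 0.65823 + 0.39352) / 4 = 0.5935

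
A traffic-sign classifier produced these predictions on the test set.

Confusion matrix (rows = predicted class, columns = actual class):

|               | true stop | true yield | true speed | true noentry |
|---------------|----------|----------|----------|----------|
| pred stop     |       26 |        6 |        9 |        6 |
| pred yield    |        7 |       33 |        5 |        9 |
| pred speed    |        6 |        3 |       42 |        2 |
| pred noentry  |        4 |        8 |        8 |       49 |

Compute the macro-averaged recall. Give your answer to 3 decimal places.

Per-class recall (TP/(TP+FN)):
  stop: TP=26, FN=7+6+4=17 → 26/43 = 0.6047
  yield: TP=33, FN=6+3+8=17 → 33/50 = 0.6600
  speed: TP=42, FN=9+5+8=22 → 42/64 = 0.6563
  noentry: TP=49, FN=6+9+2=17 → 49/66 = 0.7424
Macro-recall = mean = (0.6047 + 0.6600 + 0.6563 + 0.7424) / 4 = 0.666

0.666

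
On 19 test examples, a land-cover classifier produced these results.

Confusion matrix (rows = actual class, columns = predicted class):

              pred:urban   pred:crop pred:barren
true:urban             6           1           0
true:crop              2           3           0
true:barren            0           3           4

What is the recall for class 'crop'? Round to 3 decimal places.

Treat 'crop' as positive and all other classes as negative.
recall = TP/(TP+FN).
crop: TP=3, FN=2+0=2 → 3/5 = 0.6000

0.600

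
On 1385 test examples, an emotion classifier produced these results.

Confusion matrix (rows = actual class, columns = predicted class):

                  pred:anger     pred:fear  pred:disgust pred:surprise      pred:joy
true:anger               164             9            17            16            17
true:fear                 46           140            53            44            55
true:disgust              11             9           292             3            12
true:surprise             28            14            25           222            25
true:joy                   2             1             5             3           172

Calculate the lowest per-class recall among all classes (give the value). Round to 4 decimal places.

0.4142

Per-class recall (TP/(TP+FN)):
  anger: TP=164, FN=9+17+16+17=59 → 164/223 = 0.73543
  fear: TP=140, FN=46+53+44+55=198 → 140/338 = 0.41420
  disgust: TP=292, FN=11+9+3+12=35 → 292/327 = 0.89297
  surprise: TP=222, FN=28+14+25+25=92 → 222/314 = 0.70701
  joy: TP=172, FN=2+1+5+3=11 → 172/183 = 0.93989
Lowest is class 'fear' with recall = 0.4142.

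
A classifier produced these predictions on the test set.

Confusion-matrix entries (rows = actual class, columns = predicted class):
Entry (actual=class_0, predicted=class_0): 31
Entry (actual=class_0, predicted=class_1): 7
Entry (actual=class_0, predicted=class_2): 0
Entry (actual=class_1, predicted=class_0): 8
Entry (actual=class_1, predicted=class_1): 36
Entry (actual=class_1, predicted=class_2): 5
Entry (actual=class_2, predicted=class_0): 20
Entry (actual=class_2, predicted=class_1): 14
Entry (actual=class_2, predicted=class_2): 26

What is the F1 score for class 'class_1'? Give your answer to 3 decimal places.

0.679

Take TP from the diagonal, FP from the rest of the 'class_1' prediction marginal, FN from the rest of the 'class_1' actual marginal.
F1 score = 2·TP/(2·TP+FP+FN).
class_1: TP=36, FP=7+14=21, FN=8+5=13 → 72/106 = 0.6792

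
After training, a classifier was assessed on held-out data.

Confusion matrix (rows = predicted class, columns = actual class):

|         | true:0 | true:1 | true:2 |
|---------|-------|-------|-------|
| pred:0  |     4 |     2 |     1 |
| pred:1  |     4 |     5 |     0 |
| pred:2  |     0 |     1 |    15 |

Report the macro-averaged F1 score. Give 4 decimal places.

0.6864

Per-class F1 score (2·TP/(2·TP+FP+FN)):
  0: TP=4, FP=2+1=3, FN=4+0=4 → 8/15 = 0.53333
  1: TP=5, FP=4+0=4, FN=2+1=3 → 10/17 = 0.58824
  2: TP=15, FP=0+1=1, FN=1+0=1 → 30/32 = 0.93750
Macro-F1 score = mean = (0.53333 + 0.58824 + 0.93750) / 3 = 0.6864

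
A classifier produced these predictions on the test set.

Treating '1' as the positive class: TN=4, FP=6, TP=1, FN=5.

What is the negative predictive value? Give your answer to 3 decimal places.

NPV = TN/(TN+FN) = 4/(4+5) = 0.444

0.444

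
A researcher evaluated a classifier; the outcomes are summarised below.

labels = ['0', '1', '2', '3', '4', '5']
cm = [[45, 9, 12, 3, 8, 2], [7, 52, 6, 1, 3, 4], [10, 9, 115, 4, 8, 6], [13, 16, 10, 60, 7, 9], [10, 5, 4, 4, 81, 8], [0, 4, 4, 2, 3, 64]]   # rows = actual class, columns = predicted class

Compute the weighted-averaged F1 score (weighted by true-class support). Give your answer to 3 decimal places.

0.685

Per-class F1 score (2·TP/(2·TP+FP+FN)):
  0: TP=45, FP=7+10+13+10+0=40, FN=9+12+3+8+2=34 → 90/164 = 0.5488
  1: TP=52, FP=9+9+16+5+4=43, FN=7+6+1+3+4=21 → 104/168 = 0.6190
  2: TP=115, FP=12+6+10+4+4=36, FN=10+9+4+8+6=37 → 230/303 = 0.7591
  3: TP=60, FP=3+1+4+4+2=14, FN=13+16+10+7+9=55 → 120/189 = 0.6349
  4: TP=81, FP=8+3+8+7+3=29, FN=10+5+4+4+8=31 → 162/222 = 0.7297
  5: TP=64, FP=2+4+6+9+8=29, FN=0+4+4+2+3=13 → 128/170 = 0.7529
Weighted-F1 score = Σ (supportᵢ/N)·F1 scoreᵢ with N=608: (79/608)·0.5488 + (73/608)·0.6190 + (152/608)·0.7591 + (115/608)·0.6349 + (112/608)·0.7297 + (77/608)·0.7529 = 0.685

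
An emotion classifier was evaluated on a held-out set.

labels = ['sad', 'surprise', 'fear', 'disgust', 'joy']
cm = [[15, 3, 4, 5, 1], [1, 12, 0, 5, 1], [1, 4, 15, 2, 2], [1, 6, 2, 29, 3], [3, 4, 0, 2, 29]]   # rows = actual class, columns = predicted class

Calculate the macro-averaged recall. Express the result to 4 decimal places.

0.6526

Per-class recall (TP/(TP+FN)):
  sad: TP=15, FN=3+4+5+1=13 → 15/28 = 0.53571
  surprise: TP=12, FN=1+0+5+1=7 → 12/19 = 0.63158
  fear: TP=15, FN=1+4+2+2=9 → 15/24 = 0.62500
  disgust: TP=29, FN=1+6+2+3=12 → 29/41 = 0.70732
  joy: TP=29, FN=3+4+0+2=9 → 29/38 = 0.76316
Macro-recall = mean = (0.53571 + 0.63158 + 0.62500 + 0.70732 + 0.76316) / 5 = 0.6526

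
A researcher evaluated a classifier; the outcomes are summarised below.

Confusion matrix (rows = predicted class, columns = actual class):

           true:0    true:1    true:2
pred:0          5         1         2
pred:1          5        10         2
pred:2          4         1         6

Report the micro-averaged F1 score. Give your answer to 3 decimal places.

Micro-averaging pools counts across classes: ΣTP=21, ΣFP=15, ΣFN=15.
Micro-F1 score = 2·TP/(2·TP+FP+FN) on pooled counts = 0.583 (equals overall accuracy in single-label multiclass).

0.583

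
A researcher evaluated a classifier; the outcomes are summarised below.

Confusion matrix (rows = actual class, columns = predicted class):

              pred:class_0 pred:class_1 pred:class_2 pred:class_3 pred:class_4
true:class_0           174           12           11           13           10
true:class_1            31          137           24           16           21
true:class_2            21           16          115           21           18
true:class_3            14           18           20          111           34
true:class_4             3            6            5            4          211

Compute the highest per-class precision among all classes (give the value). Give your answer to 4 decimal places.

Per-class precision (TP/(TP+FP)):
  class_0: TP=174, FP=31+21+14+3=69 → 174/243 = 0.71605
  class_1: TP=137, FP=12+16+18+6=52 → 137/189 = 0.72487
  class_2: TP=115, FP=11+24+20+5=60 → 115/175 = 0.65714
  class_3: TP=111, FP=13+16+21+4=54 → 111/165 = 0.67273
  class_4: TP=211, FP=10+21+18+34=83 → 211/294 = 0.71769
Highest is class 'class_1' with precision = 0.7249.

0.7249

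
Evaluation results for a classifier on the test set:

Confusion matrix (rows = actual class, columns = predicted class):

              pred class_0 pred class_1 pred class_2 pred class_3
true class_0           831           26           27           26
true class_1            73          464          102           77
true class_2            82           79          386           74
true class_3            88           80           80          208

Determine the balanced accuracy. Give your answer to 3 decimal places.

0.660

Balanced accuracy = mean of per-class recall.
  class_0: recall = 831/910 = 0.9132
  class_1: recall = 464/716 = 0.6480
  class_2: recall = 386/621 = 0.6216
  class_3: recall = 208/456 = 0.4561
Mean = (0.9132 + 0.6480 + 0.6216 + 0.4561) / 4 = 0.660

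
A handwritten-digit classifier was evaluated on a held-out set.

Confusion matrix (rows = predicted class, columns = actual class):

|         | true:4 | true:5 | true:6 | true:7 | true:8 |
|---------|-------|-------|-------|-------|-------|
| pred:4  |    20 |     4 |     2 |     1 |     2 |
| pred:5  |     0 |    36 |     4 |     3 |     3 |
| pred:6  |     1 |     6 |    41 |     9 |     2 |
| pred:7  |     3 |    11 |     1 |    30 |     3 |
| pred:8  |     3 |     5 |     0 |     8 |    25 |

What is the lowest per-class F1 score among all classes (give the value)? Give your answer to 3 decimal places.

Per-class F1 score (2·TP/(2·TP+FP+FN)):
  4: TP=20, FP=4+2+1+2=9, FN=0+1+3+3=7 → 40/56 = 0.7143
  5: TP=36, FP=0+4+3+3=10, FN=4+6+11+5=26 → 72/108 = 0.6667
  6: TP=41, FP=1+6+9+2=18, FN=2+4+1+0=7 → 82/107 = 0.7664
  7: TP=30, FP=3+11+1+3=18, FN=1+3+9+8=21 → 60/99 = 0.6061
  8: TP=25, FP=3+5+0+8=16, FN=2+3+2+3=10 → 50/76 = 0.6579
Lowest is class '7' with F1 score = 0.606.

0.606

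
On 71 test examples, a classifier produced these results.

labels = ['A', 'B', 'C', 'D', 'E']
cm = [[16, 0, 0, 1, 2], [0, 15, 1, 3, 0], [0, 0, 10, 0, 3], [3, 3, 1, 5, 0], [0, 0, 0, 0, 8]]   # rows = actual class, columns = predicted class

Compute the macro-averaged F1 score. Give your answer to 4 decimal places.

Per-class F1 score (2·TP/(2·TP+FP+FN)):
  A: TP=16, FP=0+0+3+0=3, FN=0+0+1+2=3 → 32/38 = 0.84211
  B: TP=15, FP=0+0+3+0=3, FN=0+1+3+0=4 → 30/37 = 0.81081
  C: TP=10, FP=0+1+1+0=2, FN=0+0+0+3=3 → 20/25 = 0.80000
  D: TP=5, FP=1+3+0+0=4, FN=3+3+1+0=7 → 10/21 = 0.47619
  E: TP=8, FP=2+0+3+0=5, FN=0+0+0+0=0 → 16/21 = 0.76190
Macro-F1 score = mean = (0.84211 + 0.81081 + 0.80000 + 0.47619 + 0.76190) / 5 = 0.7382

0.7382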